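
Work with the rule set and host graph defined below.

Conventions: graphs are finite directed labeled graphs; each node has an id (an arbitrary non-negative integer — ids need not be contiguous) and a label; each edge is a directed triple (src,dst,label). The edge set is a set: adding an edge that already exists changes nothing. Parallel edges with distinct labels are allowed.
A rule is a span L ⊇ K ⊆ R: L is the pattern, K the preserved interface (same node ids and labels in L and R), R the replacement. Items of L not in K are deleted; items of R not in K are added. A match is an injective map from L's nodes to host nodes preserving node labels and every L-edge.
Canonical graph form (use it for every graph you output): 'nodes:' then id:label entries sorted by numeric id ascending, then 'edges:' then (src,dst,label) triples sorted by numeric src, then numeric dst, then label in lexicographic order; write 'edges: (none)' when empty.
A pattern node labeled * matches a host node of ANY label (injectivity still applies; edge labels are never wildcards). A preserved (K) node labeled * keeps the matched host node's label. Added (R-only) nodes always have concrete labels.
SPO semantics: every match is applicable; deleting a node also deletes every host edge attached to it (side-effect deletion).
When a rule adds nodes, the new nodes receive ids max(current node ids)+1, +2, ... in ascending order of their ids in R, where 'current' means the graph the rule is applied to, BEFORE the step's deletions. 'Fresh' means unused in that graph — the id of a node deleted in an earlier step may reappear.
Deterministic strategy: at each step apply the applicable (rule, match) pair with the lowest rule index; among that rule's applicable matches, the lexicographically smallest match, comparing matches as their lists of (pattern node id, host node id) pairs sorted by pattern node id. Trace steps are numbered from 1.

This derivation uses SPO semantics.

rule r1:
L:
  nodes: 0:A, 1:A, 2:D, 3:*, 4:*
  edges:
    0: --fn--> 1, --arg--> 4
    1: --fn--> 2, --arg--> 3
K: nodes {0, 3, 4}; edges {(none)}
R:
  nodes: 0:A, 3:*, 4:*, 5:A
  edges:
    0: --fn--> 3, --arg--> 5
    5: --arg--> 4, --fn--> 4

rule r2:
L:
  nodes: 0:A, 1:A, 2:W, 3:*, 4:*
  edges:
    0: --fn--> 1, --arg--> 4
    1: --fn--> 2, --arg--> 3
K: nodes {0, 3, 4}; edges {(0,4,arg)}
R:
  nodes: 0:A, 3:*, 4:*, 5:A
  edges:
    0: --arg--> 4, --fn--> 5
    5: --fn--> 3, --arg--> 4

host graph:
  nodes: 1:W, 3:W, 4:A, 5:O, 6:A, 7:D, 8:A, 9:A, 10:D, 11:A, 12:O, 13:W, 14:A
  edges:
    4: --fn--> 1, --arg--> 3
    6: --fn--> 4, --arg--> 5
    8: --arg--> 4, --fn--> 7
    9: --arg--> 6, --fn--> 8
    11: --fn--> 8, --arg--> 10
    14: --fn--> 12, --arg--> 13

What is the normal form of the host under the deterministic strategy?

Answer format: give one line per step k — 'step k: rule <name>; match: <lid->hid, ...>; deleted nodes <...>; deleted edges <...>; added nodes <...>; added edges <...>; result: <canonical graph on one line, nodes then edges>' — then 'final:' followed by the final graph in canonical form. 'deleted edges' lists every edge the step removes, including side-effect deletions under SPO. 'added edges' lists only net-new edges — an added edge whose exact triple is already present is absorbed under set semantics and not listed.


step 1: rule r1; match: 0->9, 1->8, 2->7, 3->4, 4->6; deleted nodes 7, 8; deleted edges (8,4,arg); (8,7,fn); (9,6,arg); (9,8,fn); (11,8,fn); added nodes 15; added edges (9,4,fn); (9,15,arg); (15,6,arg); (15,6,fn); result: nodes: 1:W, 3:W, 4:A, 5:O, 6:A, 9:A, 10:D, 11:A, 12:O, 13:W, 14:A, 15:A edges: (4,1,fn); (4,3,arg); (6,4,fn); (6,5,arg); (9,4,fn); (9,15,arg); (11,10,arg); (14,12,fn); (14,13,arg); (15,6,arg); (15,6,fn)
step 2: rule r2; match: 0->6, 1->4, 2->1, 3->3, 4->5; deleted nodes 1, 4; deleted edges (4,1,fn); (4,3,arg); (6,4,fn); (9,4,fn); added nodes 16; added edges (6,16,fn); (16,3,fn); (16,5,arg); result: nodes: 3:W, 5:O, 6:A, 9:A, 10:D, 11:A, 12:O, 13:W, 14:A, 15:A, 16:A edges: (6,5,arg); (6,16,fn); (9,15,arg); (11,10,arg); (14,12,fn); (14,13,arg); (15,6,arg); (15,6,fn); (16,3,fn); (16,5,arg)
final:
nodes: 3:W, 5:O, 6:A, 9:A, 10:D, 11:A, 12:O, 13:W, 14:A, 15:A, 16:A
edges: (6,5,arg); (6,16,fn); (9,15,arg); (11,10,arg); (14,12,fn); (14,13,arg); (15,6,arg); (15,6,fn); (16,3,fn); (16,5,arg)


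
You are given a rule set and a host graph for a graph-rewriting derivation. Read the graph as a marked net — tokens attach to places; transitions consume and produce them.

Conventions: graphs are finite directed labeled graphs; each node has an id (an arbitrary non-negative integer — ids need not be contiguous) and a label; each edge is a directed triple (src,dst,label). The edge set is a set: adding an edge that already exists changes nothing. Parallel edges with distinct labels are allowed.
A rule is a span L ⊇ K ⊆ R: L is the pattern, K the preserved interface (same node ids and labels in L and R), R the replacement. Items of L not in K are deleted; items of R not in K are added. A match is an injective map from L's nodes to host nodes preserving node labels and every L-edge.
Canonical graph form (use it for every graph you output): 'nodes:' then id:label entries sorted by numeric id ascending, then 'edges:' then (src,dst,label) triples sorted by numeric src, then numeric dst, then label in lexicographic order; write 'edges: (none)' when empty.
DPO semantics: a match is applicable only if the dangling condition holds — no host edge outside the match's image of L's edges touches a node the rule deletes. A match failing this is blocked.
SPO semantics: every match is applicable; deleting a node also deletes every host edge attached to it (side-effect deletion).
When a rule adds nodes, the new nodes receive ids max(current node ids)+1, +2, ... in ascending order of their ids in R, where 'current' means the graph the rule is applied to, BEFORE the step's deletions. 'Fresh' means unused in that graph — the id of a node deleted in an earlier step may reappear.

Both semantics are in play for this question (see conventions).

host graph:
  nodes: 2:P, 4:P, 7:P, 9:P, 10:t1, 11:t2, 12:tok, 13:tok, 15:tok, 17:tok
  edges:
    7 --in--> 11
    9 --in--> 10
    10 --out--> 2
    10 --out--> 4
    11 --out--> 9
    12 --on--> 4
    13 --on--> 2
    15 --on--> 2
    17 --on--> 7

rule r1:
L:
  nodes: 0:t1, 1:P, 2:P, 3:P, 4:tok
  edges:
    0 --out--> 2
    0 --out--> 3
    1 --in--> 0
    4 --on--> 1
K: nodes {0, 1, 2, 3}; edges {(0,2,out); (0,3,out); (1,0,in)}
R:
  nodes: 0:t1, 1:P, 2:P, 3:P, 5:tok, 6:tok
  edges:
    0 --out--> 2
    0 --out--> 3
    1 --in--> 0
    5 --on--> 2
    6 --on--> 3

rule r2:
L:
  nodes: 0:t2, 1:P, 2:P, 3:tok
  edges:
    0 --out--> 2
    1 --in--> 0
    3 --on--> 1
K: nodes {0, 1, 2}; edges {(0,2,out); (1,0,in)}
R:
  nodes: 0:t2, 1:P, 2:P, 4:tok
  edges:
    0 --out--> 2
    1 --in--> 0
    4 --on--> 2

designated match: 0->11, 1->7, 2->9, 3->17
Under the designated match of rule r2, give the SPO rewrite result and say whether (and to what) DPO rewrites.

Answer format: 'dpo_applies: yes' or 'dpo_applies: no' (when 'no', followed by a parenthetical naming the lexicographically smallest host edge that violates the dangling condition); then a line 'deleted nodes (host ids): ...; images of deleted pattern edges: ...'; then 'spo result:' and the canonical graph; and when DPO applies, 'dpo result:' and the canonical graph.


dpo_applies: yes
deleted nodes (host ids): 17; images of deleted pattern edges: (17,7,on)
spo result:
nodes: 2:P, 4:P, 7:P, 9:P, 10:t1, 11:t2, 12:tok, 13:tok, 15:tok, 18:tok
edges: (7,11,in); (9,10,in); (10,2,out); (10,4,out); (11,9,out); (12,4,on); (13,2,on); (15,2,on); (18,9,on)
dpo result:
nodes: 2:P, 4:P, 7:P, 9:P, 10:t1, 11:t2, 12:tok, 13:tok, 15:tok, 18:tok
edges: (7,11,in); (9,10,in); (10,2,out); (10,4,out); (11,9,out); (12,4,on); (13,2,on); (15,2,on); (18,9,on)


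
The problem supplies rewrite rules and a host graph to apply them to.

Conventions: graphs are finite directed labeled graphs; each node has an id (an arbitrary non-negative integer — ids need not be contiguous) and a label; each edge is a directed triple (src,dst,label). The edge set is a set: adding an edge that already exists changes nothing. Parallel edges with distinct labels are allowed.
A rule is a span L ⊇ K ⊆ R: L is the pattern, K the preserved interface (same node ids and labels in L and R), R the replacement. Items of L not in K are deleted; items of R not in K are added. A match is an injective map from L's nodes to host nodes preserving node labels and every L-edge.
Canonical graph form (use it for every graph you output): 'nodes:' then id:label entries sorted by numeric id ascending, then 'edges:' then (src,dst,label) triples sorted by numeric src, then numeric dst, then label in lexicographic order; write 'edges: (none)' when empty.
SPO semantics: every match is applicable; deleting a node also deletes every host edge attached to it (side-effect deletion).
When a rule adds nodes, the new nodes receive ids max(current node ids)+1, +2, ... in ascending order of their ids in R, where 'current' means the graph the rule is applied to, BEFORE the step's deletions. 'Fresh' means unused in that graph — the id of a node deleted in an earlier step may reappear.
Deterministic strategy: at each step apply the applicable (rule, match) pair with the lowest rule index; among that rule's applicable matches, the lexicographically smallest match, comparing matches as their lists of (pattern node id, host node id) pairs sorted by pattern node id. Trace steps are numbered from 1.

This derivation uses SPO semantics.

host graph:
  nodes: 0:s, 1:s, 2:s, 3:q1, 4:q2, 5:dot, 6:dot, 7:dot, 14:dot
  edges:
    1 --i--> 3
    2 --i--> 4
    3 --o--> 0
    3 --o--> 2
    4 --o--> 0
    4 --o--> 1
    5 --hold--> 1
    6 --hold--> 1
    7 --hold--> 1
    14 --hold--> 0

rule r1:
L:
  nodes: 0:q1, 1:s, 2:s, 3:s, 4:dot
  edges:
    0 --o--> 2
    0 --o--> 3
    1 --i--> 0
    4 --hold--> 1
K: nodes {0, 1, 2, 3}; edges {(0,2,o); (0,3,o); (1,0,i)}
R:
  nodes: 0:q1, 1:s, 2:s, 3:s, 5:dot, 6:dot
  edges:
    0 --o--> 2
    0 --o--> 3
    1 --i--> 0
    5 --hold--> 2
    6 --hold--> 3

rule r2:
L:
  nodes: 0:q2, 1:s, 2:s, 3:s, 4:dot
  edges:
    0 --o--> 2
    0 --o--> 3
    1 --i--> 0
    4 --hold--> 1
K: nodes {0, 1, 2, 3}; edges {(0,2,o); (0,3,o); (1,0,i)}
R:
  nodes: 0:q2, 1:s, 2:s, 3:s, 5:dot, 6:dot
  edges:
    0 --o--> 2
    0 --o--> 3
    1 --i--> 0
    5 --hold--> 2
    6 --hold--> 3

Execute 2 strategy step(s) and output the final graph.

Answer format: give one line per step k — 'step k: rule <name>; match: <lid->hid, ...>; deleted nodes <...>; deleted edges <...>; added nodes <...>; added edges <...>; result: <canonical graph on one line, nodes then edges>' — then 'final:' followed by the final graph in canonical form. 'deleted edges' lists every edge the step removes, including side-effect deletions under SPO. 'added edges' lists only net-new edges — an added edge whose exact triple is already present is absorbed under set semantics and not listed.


step 1: rule r1; match: 0->3, 1->1, 2->0, 3->2, 4->5; deleted nodes 5; deleted edges (5,1,hold); added nodes 15, 16; added edges (15,0,hold); (16,2,hold); result: nodes: 0:s, 1:s, 2:s, 3:q1, 4:q2, 6:dot, 7:dot, 14:dot, 15:dot, 16:dot edges: (1,3,i); (2,4,i); (3,0,o); (3,2,o); (4,0,o); (4,1,o); (6,1,hold); (7,1,hold); (14,0,hold); (15,0,hold); (16,2,hold)
step 2: rule r1; match: 0->3, 1->1, 2->0, 3->2, 4->6; deleted nodes 6; deleted edges (6,1,hold); added nodes 17, 18; added edges (17,0,hold); (18,2,hold); result: nodes: 0:s, 1:s, 2:s, 3:q1, 4:q2, 7:dot, 14:dot, 15:dot, 16:dot, 17:dot, 18:dot edges: (1,3,i); (2,4,i); (3,0,o); (3,2,o); (4,0,o); (4,1,o); (7,1,hold); (14,0,hold); (15,0,hold); (16,2,hold); (17,0,hold); (18,2,hold)
final:
nodes: 0:s, 1:s, 2:s, 3:q1, 4:q2, 7:dot, 14:dot, 15:dot, 16:dot, 17:dot, 18:dot
edges: (1,3,i); (2,4,i); (3,0,o); (3,2,o); (4,0,o); (4,1,o); (7,1,hold); (14,0,hold); (15,0,hold); (16,2,hold); (17,0,hold); (18,2,hold)


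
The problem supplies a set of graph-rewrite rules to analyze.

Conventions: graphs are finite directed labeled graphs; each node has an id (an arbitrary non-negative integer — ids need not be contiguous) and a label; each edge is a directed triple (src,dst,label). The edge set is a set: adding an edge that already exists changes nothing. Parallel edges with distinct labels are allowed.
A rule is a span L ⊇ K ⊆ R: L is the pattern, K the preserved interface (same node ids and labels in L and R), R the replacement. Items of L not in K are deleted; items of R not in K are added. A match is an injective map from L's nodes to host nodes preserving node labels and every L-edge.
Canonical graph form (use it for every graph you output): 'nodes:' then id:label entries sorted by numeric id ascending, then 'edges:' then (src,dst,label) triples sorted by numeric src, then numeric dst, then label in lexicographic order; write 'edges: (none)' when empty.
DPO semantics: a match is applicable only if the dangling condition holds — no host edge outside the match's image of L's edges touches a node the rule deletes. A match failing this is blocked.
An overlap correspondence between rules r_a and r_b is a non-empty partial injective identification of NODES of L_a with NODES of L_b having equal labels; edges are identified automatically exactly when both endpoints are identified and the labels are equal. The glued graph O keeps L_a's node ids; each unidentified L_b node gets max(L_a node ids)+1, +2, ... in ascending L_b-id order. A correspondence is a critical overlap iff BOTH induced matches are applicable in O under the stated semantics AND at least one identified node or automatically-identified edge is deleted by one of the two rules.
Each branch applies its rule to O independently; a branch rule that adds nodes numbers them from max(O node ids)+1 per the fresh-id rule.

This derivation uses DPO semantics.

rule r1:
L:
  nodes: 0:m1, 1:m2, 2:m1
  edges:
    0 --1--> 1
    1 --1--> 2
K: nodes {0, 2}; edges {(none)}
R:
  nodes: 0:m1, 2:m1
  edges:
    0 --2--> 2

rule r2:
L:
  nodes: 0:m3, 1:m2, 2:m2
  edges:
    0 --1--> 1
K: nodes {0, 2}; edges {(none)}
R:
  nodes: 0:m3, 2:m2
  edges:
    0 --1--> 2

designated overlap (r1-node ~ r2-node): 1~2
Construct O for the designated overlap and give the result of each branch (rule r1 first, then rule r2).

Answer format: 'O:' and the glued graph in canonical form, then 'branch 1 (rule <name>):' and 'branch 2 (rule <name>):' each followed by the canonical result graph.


O:
nodes: 0:m1, 1:m2, 2:m1, 3:m3, 4:m2
edges: (0,1,1); (1,2,1); (3,4,1)
branch 1 (rule r1):
nodes: 0:m1, 2:m1, 3:m3, 4:m2
edges: (0,2,2); (3,4,1)
branch 2 (rule r2):
nodes: 0:m1, 1:m2, 2:m1, 3:m3
edges: (0,1,1); (1,2,1); (3,1,1)


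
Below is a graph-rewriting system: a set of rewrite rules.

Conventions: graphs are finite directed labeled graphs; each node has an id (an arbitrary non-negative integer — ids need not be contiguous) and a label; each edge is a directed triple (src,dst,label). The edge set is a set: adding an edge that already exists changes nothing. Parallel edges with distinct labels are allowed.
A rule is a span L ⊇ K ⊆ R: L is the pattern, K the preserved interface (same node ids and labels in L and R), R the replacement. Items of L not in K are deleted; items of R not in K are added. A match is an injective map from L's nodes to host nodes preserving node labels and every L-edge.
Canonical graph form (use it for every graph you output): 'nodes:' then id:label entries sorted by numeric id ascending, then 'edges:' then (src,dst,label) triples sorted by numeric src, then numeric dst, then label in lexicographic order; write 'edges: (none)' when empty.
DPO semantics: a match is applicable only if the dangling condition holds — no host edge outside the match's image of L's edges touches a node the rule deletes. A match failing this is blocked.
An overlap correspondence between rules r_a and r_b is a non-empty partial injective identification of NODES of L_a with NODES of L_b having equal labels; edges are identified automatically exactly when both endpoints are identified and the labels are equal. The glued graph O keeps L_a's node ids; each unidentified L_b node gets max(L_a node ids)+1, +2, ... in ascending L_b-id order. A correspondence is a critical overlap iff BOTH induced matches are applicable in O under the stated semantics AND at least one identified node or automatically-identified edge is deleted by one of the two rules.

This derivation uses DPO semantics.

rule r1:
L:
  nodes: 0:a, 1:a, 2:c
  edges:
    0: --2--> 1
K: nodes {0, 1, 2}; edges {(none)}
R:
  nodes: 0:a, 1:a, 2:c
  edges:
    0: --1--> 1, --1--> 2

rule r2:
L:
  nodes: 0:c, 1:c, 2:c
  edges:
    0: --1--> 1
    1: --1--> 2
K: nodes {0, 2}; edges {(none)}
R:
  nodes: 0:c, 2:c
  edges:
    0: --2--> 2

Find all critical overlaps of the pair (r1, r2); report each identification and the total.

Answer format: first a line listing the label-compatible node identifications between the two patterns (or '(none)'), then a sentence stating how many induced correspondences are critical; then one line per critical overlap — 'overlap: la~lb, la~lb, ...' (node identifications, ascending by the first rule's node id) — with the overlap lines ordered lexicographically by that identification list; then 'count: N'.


label-compatible node identifications between L(r1) and L(r2): 2~0, 2~1, 2~2
1 of the induced correspondences is a critical overlap of r1 and r2.
overlap: 2~1
count: 1


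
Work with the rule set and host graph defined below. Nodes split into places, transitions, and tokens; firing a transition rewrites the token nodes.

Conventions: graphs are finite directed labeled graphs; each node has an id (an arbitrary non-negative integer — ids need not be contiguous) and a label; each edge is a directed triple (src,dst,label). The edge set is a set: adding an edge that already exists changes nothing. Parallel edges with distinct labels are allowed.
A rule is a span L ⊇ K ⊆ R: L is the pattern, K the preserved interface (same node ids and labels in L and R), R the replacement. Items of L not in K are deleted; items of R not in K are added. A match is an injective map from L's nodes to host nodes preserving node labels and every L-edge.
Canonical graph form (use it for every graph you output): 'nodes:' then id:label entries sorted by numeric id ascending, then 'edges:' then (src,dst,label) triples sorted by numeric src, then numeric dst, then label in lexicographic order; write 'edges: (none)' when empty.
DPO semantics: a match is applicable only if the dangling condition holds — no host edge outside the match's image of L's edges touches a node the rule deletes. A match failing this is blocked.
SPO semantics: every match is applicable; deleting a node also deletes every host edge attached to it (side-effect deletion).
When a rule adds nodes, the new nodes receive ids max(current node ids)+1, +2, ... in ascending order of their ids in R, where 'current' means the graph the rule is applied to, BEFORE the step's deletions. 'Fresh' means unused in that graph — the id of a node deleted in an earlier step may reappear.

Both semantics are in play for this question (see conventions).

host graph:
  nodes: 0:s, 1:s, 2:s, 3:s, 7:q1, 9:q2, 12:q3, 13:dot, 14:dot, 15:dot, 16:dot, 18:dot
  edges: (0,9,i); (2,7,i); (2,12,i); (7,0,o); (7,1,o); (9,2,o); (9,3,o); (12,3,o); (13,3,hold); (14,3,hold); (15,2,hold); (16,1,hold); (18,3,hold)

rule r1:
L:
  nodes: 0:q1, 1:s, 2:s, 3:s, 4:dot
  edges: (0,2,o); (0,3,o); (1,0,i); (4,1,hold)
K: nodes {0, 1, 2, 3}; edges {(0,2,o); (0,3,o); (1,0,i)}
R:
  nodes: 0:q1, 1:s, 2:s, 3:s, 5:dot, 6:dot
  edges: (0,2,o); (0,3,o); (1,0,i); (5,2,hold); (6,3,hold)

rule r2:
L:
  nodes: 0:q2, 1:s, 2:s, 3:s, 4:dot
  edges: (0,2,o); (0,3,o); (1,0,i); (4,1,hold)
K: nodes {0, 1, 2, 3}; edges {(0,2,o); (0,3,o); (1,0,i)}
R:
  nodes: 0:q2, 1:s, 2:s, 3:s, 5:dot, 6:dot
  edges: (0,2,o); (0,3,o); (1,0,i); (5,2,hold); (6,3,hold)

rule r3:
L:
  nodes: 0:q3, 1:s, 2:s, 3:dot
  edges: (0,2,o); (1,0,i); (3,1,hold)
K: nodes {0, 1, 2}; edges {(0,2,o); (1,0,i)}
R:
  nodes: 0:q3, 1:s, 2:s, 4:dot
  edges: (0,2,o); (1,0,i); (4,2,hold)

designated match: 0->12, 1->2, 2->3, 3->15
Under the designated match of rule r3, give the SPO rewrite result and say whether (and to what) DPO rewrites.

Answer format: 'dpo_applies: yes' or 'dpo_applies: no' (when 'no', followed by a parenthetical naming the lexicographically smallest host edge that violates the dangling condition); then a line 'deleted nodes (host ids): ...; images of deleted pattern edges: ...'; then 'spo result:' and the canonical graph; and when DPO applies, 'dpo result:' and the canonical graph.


dpo_applies: yes
deleted nodes (host ids): 15; images of deleted pattern edges: (15,2,hold)
spo result:
nodes: 0:s, 1:s, 2:s, 3:s, 7:q1, 9:q2, 12:q3, 13:dot, 14:dot, 16:dot, 18:dot, 19:dot
edges: (0,9,i); (2,7,i); (2,12,i); (7,0,o); (7,1,o); (9,2,o); (9,3,o); (12,3,o); (13,3,hold); (14,3,hold); (16,1,hold); (18,3,hold); (19,3,hold)
dpo result:
nodes: 0:s, 1:s, 2:s, 3:s, 7:q1, 9:q2, 12:q3, 13:dot, 14:dot, 16:dot, 18:dot, 19:dot
edges: (0,9,i); (2,7,i); (2,12,i); (7,0,o); (7,1,o); (9,2,o); (9,3,o); (12,3,o); (13,3,hold); (14,3,hold); (16,1,hold); (18,3,hold); (19,3,hold)


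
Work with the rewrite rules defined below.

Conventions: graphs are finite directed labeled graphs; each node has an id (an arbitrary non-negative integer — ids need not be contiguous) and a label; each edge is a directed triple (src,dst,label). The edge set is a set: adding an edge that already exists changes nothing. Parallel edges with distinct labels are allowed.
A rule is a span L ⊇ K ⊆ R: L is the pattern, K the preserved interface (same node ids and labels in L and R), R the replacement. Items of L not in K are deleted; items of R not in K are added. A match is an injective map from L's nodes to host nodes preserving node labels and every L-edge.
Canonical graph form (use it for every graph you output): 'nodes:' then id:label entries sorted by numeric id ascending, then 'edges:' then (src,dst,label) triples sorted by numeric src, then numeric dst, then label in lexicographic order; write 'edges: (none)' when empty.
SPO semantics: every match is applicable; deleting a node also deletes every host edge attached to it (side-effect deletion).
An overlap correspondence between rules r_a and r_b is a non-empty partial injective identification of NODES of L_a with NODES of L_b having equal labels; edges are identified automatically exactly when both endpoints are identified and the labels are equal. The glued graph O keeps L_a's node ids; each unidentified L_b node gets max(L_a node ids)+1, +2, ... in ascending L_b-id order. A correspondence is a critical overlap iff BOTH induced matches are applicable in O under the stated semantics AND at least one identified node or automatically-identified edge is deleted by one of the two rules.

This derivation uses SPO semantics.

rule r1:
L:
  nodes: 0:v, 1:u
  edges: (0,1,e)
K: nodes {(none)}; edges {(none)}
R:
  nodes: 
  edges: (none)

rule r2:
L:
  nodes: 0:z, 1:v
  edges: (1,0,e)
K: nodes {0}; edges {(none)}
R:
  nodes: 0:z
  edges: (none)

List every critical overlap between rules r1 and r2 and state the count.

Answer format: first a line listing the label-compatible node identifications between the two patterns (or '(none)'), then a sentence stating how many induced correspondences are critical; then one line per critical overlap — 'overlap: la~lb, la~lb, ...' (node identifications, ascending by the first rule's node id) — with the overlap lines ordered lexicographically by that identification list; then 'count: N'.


label-compatible node identifications between L(r1) and L(r2): 0~1
1 of the induced correspondences is a critical overlap of r1 and r2.
overlap: 0~1
count: 1


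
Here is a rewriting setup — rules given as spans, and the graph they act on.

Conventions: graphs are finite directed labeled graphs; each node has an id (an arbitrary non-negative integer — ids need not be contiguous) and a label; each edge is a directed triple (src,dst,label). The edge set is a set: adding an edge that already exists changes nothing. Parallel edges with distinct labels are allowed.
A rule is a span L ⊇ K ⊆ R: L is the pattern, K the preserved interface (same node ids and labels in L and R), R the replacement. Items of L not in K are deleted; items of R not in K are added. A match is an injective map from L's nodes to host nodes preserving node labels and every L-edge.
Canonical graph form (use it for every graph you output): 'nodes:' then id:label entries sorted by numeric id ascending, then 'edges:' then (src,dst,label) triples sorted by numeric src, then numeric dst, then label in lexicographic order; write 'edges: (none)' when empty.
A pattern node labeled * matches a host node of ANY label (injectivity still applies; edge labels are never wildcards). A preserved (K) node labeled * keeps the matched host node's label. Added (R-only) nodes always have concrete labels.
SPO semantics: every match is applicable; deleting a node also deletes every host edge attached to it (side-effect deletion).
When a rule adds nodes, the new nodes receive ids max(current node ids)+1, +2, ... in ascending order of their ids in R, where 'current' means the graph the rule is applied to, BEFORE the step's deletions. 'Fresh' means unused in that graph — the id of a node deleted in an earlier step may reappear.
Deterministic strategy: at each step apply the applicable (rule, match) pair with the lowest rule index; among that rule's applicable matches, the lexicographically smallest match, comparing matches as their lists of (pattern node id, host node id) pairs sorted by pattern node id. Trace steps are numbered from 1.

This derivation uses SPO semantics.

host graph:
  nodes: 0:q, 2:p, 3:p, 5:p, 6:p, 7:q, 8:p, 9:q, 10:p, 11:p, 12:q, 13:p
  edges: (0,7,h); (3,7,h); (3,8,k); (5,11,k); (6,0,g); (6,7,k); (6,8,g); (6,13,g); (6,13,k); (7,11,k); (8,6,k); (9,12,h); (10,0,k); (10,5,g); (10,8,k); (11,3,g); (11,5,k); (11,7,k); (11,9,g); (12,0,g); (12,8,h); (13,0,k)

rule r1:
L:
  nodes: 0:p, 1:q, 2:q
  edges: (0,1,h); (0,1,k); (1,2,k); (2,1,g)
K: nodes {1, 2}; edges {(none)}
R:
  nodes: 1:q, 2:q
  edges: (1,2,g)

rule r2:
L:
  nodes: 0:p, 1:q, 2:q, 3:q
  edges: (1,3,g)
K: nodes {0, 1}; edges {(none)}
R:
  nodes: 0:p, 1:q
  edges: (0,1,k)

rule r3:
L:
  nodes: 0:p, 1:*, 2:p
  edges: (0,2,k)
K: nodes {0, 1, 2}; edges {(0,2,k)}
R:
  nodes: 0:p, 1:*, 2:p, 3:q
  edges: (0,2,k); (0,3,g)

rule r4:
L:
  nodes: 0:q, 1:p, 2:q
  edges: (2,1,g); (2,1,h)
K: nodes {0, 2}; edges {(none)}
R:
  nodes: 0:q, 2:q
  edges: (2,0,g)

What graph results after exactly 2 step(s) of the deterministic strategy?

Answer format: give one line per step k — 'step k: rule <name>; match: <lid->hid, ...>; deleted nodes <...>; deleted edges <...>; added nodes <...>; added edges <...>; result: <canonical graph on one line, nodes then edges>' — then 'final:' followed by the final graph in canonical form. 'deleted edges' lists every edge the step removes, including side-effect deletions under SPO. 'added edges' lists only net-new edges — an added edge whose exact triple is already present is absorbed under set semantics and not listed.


step 1: rule r2; match: 0->2, 1->12, 2->7, 3->0; deleted nodes 0, 7; deleted edges (0,7,h); (3,7,h); (6,0,g); (6,7,k); (7,11,k); (10,0,k); (11,7,k); (12,0,g); (13,0,k); added nodes (none); added edges (2,12,k); result: nodes: 2:p, 3:p, 5:p, 6:p, 8:p, 9:q, 10:p, 11:p, 12:q, 13:p edges: (2,12,k); (3,8,k); (5,11,k); (6,8,g); (6,13,g); (6,13,k); (8,6,k); (9,12,h); (10,5,g); (10,8,k); (11,3,g); (11,5,k); (11,9,g); (12,8,h)
step 2: rule r3; match: 0->3, 1->2, 2->8; deleted nodes (none); deleted edges (none); added nodes 14; added edges (3,14,g); result: nodes: 2:p, 3:p, 5:p, 6:p, 8:p, 9:q, 10:p, 11:p, 12:q, 13:p, 14:q edges: (2,12,k); (3,8,k); (3,14,g); (5,11,k); (6,8,g); (6,13,g); (6,13,k); (8,6,k); (9,12,h); (10,5,g); (10,8,k); (11,3,g); (11,5,k); (11,9,g); (12,8,h)
final:
nodes: 2:p, 3:p, 5:p, 6:p, 8:p, 9:q, 10:p, 11:p, 12:q, 13:p, 14:q
edges: (2,12,k); (3,8,k); (3,14,g); (5,11,k); (6,8,g); (6,13,g); (6,13,k); (8,6,k); (9,12,h); (10,5,g); (10,8,k); (11,3,g); (11,5,k); (11,9,g); (12,8,h)


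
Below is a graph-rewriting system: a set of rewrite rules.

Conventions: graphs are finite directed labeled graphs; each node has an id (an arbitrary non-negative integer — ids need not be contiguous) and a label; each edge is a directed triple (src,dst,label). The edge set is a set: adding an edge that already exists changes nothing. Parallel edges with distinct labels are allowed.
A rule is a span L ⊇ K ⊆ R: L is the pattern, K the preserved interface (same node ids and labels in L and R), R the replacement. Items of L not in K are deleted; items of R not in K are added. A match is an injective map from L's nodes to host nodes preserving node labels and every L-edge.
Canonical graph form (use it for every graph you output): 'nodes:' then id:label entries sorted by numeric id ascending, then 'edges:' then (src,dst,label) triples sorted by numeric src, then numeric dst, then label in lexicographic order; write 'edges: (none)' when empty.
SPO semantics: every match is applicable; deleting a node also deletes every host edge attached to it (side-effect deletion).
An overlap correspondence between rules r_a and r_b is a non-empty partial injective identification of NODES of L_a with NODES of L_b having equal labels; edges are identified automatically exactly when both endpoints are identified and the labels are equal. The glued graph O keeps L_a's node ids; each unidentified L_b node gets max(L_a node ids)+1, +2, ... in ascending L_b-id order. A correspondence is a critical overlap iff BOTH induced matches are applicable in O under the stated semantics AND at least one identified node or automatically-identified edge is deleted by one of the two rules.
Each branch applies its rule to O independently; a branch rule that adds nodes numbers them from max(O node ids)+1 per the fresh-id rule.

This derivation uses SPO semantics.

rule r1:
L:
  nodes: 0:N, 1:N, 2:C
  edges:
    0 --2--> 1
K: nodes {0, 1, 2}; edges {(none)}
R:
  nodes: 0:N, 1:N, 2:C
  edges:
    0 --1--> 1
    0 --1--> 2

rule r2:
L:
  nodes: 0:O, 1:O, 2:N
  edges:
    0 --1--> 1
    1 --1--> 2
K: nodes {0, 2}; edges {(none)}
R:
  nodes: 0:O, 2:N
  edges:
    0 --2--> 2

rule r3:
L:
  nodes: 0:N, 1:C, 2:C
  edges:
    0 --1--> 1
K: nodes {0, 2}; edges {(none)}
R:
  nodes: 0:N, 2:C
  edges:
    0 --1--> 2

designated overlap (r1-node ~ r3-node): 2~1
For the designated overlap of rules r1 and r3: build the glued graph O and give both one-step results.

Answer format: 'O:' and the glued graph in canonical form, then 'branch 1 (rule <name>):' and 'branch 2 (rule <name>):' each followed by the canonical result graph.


O:
nodes: 0:N, 1:N, 2:C, 3:N, 4:C
edges: (0,1,2); (3,2,1)
branch 1 (rule r1):
nodes: 0:N, 1:N, 2:C, 3:N, 4:C
edges: (0,1,1); (0,2,1); (3,2,1)
branch 2 (rule r3):
nodes: 0:N, 1:N, 3:N, 4:C
edges: (0,1,2); (3,4,1)


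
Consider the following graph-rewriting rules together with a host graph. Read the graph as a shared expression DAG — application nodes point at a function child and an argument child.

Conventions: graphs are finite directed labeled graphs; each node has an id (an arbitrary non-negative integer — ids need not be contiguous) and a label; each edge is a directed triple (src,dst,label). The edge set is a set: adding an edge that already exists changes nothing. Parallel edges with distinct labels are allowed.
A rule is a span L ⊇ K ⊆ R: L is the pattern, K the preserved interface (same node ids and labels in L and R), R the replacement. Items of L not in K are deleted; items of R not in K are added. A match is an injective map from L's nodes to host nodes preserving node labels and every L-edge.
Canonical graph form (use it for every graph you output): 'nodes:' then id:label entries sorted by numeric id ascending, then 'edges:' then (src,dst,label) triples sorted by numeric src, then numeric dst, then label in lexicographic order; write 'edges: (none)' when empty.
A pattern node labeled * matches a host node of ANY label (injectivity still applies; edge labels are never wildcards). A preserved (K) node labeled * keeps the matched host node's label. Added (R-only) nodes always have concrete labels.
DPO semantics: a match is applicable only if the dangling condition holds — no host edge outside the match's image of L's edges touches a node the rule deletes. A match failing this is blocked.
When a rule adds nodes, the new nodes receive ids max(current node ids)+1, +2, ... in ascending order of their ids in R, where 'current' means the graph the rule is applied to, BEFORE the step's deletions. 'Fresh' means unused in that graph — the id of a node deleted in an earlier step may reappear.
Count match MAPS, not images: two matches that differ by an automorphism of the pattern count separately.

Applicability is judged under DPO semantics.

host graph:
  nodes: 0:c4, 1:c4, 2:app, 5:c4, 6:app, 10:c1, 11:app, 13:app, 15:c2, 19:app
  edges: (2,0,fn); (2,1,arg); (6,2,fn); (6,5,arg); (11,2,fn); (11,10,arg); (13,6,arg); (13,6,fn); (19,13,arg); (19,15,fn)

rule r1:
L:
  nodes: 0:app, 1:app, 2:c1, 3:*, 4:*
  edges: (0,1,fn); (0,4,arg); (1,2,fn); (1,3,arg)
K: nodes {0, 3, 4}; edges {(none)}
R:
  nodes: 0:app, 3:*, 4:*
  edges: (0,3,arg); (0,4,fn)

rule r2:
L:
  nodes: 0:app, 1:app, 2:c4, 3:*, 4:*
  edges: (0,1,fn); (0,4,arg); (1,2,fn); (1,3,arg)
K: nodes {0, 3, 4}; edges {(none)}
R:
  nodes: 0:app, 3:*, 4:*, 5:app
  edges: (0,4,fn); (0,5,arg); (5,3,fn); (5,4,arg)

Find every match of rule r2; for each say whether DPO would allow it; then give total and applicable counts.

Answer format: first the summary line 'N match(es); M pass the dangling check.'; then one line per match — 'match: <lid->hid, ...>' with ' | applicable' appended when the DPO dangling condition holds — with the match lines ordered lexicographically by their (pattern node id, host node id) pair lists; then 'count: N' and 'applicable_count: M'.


2 match(es); 0 pass the dangling check.
match: 0->6, 1->2, 2->0, 3->1, 4->5
match: 0->11, 1->2, 2->0, 3->1, 4->10
count: 2
applicable_count: 0


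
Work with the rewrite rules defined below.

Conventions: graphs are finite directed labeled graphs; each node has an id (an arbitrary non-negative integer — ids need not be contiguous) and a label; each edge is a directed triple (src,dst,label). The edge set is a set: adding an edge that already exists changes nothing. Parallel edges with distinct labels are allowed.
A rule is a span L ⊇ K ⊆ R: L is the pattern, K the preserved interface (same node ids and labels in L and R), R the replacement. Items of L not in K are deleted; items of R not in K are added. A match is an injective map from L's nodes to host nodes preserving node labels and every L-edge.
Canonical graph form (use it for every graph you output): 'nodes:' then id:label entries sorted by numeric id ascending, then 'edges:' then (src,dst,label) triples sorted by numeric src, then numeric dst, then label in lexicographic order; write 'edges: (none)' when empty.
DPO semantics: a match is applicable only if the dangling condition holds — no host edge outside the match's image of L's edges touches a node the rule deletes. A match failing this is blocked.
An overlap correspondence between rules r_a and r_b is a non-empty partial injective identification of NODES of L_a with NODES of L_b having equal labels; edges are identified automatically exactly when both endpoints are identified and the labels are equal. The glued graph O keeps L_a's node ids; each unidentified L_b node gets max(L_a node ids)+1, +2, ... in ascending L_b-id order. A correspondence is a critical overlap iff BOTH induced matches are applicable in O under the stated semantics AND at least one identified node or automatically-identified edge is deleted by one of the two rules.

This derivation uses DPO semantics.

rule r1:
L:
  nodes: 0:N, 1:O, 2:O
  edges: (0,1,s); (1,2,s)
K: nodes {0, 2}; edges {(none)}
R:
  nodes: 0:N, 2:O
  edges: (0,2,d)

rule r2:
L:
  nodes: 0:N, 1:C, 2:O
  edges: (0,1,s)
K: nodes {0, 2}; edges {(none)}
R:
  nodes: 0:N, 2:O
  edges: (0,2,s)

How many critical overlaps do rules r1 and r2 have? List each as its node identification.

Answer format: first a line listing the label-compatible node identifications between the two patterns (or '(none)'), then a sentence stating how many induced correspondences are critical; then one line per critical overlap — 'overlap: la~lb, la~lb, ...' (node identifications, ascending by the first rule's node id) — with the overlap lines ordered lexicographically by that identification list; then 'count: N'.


label-compatible node identifications between L(r1) and L(r2): 0~0, 1~2, 2~2
2 of the induced correspondences are critical overlaps of r1 and r2.
overlap: 0~0, 1~2
overlap: 1~2
count: 2


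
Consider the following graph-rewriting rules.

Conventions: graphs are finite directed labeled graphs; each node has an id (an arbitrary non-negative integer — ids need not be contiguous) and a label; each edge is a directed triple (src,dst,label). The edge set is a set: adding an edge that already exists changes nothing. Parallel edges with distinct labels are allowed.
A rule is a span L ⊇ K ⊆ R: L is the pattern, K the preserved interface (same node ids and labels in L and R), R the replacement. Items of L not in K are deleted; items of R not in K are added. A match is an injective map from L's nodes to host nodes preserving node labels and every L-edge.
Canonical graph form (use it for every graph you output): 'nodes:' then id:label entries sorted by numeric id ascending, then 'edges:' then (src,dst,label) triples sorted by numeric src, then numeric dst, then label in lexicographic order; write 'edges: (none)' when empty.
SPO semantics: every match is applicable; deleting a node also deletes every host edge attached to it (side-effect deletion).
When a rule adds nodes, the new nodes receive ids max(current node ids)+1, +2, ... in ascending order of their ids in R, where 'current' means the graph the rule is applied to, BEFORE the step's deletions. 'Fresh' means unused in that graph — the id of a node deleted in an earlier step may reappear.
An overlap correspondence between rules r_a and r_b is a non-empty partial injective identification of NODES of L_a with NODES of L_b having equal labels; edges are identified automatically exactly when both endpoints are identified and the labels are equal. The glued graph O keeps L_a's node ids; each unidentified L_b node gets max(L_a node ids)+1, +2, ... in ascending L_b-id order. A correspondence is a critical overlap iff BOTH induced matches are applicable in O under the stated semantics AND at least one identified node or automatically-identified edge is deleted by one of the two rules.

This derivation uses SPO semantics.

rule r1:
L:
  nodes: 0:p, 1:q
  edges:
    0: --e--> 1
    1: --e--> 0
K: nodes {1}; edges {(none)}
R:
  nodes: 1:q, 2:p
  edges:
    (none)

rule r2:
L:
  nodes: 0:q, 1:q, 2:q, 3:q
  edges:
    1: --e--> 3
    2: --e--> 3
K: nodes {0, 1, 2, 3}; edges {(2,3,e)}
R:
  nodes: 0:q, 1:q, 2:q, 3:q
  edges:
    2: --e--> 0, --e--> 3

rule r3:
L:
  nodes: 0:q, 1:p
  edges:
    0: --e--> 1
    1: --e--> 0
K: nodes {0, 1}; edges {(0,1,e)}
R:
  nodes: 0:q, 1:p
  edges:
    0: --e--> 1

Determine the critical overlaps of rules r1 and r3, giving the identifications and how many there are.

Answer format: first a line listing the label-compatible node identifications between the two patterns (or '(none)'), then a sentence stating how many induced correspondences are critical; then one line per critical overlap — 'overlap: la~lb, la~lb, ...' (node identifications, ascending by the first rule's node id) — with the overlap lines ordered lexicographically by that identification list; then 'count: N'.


label-compatible node identifications between L(r1) and L(r3): 0~1, 1~0
2 of the induced correspondences are critical overlaps of r1 and r3.
overlap: 0~1
overlap: 0~1, 1~0
count: 2


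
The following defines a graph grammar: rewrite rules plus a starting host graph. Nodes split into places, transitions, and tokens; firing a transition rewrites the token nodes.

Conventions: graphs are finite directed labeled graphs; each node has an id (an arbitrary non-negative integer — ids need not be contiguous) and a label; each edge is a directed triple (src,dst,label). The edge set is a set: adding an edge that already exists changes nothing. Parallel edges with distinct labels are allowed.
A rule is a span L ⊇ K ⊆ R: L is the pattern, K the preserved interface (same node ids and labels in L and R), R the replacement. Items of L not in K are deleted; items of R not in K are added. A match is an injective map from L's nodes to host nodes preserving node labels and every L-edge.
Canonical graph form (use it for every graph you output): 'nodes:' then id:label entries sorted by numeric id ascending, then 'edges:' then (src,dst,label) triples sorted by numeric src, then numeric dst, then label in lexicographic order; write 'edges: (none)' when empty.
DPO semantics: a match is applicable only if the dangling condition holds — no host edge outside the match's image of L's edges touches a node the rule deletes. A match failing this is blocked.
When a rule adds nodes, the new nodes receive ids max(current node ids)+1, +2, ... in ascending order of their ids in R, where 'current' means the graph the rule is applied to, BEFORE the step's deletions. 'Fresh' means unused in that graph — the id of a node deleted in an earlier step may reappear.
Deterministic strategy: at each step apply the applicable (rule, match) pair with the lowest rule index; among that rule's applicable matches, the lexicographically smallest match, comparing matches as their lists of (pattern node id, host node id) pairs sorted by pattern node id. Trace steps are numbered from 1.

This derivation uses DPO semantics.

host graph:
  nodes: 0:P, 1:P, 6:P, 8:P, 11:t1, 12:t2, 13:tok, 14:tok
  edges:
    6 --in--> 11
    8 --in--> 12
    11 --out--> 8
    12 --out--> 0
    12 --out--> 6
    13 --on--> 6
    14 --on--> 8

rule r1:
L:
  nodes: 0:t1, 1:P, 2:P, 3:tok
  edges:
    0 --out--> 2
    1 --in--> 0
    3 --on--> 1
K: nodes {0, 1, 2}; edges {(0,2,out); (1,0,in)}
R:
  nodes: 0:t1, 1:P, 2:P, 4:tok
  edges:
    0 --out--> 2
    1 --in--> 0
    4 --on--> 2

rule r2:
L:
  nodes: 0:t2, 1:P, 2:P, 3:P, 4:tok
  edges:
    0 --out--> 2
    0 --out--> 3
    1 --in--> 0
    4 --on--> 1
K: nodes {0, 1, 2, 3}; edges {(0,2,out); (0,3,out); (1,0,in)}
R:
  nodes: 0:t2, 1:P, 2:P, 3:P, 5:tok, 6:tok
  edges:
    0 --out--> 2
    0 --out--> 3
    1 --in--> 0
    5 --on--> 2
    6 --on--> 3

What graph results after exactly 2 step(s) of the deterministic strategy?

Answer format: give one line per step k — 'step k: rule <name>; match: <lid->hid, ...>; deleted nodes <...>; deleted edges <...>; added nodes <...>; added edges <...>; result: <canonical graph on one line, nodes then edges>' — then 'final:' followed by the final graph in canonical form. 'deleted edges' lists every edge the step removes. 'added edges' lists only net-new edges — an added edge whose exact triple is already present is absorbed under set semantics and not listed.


step 1: rule r1; match: 0->11, 1->6, 2->8, 3->13; deleted nodes 13; deleted edges (13,6,on); added nodes 15; added edges (15,8,on); result: nodes: 0:P, 1:P, 6:P, 8:P, 11:t1, 12:t2, 14:tok, 15:tok edges: (6,11,in); (8,12,in); (11,8,out); (12,0,out); (12,6,out); (14,8,on); (15,8,on)
step 2: rule r2; match: 0->12, 1->8, 2->0, 3->6, 4->14; deleted nodes 14; deleted edges (14,8,on); added nodes 16, 17; added edges (16,0,on); (17,6,on); result: nodes: 0:P, 1:P, 6:P, 8:P, 11:t1, 12:t2, 15:tok, 16:tok, 17:tok edges: (6,11,in); (8,12,in); (11,8,out); (12,0,out); (12,6,out); (15,8,on); (16,0,on); (17,6,on)
final:
nodes: 0:P, 1:P, 6:P, 8:P, 11:t1, 12:t2, 15:tok, 16:tok, 17:tok
edges: (6,11,in); (8,12,in); (11,8,out); (12,0,out); (12,6,out); (15,8,on); (16,0,on); (17,6,on)
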